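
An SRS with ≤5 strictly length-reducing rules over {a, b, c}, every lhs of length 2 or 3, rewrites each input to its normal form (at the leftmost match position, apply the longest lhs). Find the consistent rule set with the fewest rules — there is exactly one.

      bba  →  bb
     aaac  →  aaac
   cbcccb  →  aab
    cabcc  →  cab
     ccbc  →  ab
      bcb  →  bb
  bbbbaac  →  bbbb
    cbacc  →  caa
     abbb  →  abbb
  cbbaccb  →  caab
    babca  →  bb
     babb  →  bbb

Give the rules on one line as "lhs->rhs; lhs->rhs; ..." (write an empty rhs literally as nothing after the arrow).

ba->b; bc->b; cb->c; cc->a

  | bba => bb
  | aaac
  | cbcccb => ccccb => accb => aab
  | cabcc => cabc => cab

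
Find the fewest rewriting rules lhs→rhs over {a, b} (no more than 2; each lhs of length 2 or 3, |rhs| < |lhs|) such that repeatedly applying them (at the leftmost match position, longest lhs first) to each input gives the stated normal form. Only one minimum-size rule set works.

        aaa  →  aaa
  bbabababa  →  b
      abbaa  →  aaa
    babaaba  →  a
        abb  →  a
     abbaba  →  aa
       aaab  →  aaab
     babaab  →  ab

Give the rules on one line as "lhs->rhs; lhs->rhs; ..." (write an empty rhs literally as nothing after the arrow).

  | aaa
  | bbabababa => bbababa => bbaba => bba => b
  | abbaa => aaa
  | babaaba => baaba => aba => a

abb->a; ba->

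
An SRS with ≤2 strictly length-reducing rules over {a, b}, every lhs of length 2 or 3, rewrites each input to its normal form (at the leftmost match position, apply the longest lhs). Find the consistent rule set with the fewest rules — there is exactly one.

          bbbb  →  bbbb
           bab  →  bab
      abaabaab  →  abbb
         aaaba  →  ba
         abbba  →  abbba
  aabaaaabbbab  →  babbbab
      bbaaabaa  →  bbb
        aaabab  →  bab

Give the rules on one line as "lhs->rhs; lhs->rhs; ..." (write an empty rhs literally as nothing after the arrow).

aa->; aaa->

  | bbbb
  | bab
  | abaabaab => abbaab => abbb
  | aaaba => ba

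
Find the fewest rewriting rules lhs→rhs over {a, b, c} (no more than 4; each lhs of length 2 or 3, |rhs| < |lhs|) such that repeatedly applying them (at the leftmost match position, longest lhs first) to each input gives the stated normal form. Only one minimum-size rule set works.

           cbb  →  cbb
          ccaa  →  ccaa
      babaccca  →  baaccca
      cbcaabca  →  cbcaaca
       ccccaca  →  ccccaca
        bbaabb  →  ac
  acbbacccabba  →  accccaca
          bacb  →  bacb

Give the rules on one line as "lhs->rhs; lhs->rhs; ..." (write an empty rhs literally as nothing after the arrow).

ab->a; abb->ac; bba->

  | cbb
  | ccaa
  | babaccca => baaccca
  | cbcaabca => cbcaaca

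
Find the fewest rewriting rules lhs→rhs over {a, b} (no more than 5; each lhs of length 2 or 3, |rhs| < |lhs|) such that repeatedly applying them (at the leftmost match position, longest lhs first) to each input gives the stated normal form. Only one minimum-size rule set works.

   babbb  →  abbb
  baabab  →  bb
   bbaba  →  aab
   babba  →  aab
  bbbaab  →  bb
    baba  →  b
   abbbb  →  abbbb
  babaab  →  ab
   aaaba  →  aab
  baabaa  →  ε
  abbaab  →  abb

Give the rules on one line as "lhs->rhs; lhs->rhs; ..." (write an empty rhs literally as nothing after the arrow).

  | babbb => abbb
  | baabab => abab => bb
  | bbaba => abba => aab
  | babba => abba => aab

aba->b; ba->; bab->ab; bba->ab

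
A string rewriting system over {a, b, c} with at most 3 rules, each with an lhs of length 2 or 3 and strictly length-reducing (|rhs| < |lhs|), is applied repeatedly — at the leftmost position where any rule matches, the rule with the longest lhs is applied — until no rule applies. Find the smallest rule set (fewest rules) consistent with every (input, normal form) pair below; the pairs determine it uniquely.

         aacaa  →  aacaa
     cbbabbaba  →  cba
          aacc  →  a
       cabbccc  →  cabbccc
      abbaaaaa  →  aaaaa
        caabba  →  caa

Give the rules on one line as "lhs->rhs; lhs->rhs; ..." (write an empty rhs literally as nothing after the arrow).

  | aacaa
  | cbbabbaba => cbbaba => cba
  | aacc => a
  | cabbccc

acc->; bba->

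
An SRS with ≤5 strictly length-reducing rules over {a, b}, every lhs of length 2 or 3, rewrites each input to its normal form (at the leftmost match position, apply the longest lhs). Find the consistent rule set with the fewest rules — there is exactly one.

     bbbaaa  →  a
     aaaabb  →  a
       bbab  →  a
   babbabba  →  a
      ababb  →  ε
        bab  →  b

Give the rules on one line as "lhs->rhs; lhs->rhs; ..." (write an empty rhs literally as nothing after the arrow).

  | bbbaaa => abaaa => aaa => a
  | aaaabb => aabb => bb => a
  | bbab => bb => a
  | babbabba => bbabba => bbba => aba => a

aa->; ba->; bb->a; bba->b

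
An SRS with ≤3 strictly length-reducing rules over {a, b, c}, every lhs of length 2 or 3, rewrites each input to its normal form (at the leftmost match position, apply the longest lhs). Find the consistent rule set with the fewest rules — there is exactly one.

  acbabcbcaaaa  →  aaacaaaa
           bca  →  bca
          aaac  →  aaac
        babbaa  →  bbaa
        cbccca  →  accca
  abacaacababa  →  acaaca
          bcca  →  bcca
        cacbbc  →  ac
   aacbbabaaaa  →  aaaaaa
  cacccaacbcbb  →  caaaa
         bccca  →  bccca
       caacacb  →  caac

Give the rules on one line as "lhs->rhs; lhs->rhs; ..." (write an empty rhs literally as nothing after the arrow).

  | acbabcbcaaaa => aaabcbcaaaa => aacbcaaaa => aaacaaaa
  | bca
  | aaac
  | babbaa => bbaa

ab->; cac->ca; cb->a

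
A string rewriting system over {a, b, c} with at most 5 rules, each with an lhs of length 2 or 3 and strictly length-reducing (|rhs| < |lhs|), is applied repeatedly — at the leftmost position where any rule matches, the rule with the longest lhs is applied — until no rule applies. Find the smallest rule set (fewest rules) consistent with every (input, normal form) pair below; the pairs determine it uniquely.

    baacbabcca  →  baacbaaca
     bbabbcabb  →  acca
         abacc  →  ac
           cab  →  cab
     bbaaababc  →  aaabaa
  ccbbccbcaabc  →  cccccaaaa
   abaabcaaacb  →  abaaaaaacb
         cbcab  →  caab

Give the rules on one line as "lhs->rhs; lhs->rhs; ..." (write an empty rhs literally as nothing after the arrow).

bac->; bb->; bbc->cc; bc->a

  | baacbabcca => baacbaaca
  | bbabbcabb => abbcabb => accabb => acca
  | abacc => ac
  | cab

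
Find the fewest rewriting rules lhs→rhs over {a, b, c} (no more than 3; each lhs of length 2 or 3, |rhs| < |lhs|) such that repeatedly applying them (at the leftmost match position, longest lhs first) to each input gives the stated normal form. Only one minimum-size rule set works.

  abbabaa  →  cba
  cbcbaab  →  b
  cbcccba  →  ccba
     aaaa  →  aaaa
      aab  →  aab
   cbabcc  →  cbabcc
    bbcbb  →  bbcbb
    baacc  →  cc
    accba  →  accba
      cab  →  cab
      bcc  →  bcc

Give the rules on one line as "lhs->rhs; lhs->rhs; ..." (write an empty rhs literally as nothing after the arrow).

abb->cb; baa->; cbc->

  | abbabaa => cbabaa => cba
  | cbcbaab => baab => b
  | cbcccba => ccba
  | aaaa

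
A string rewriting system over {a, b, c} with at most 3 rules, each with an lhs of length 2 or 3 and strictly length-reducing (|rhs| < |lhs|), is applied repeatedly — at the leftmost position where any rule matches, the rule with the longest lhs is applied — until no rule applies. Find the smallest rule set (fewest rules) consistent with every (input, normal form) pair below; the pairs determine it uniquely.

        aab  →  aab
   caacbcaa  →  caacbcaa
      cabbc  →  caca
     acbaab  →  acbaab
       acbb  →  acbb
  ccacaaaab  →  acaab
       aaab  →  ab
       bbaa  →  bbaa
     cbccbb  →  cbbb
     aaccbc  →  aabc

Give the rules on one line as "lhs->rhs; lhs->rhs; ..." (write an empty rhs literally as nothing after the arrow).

aaa->a; bbc->ca; cc->

  | aab
  | caacbcaa
  | cabbc => caca
  | acbaab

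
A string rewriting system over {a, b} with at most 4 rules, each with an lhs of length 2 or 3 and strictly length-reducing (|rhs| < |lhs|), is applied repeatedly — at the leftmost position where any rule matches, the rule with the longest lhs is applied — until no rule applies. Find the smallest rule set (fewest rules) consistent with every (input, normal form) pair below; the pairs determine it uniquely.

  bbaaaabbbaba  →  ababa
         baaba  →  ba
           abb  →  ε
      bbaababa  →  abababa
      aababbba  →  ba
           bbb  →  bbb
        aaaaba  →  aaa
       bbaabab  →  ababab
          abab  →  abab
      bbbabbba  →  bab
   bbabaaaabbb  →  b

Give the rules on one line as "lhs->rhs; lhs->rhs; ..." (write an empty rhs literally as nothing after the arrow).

  | bbaaaabbbaba => abaaabbbaba => ababbaba => ababa
  | baaba => ba
  | abb => ε
  | bbaababa => abababa

aab->; abb->; bba->ab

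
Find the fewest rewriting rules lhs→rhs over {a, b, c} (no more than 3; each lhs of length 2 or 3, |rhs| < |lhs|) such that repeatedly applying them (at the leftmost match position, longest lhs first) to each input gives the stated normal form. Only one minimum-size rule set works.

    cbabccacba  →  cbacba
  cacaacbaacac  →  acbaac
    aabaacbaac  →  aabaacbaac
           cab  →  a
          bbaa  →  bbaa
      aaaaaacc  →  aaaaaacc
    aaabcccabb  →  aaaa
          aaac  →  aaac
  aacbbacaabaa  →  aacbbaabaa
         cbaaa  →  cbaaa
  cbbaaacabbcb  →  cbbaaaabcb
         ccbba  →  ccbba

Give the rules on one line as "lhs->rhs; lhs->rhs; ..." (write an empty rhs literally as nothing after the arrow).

  | cbabccacba => cbacacba => cbacba
  | cacaacbaacac => caacbaacac => acbaacac => acbaac
  | aabaacbaac
  | cab => a

bcc->c; ca->; cab->a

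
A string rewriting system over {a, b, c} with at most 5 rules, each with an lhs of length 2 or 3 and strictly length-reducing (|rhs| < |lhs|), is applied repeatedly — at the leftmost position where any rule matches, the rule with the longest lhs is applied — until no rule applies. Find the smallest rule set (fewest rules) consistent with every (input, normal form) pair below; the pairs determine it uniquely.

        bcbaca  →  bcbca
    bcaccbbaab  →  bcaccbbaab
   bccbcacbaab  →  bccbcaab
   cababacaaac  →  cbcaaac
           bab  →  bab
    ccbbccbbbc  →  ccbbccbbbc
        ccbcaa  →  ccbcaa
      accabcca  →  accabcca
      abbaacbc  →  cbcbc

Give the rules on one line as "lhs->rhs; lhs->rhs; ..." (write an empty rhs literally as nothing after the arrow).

aba->; abb->cb; acb->; cba->cb

  | bcbaca => bcbca
  | bcaccbbaab
  | bccbcacbaab => bccbcaab
  | cababacaaac => cbacaaac => cbcaaac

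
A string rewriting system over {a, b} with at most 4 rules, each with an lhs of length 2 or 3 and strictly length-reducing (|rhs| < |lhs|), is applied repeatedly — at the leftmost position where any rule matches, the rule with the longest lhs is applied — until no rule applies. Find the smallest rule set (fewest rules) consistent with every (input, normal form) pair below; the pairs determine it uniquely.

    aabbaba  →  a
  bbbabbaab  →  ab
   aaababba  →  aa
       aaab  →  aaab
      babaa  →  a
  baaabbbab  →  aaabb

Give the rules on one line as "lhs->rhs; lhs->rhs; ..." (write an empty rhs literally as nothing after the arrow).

aba->; ba->a; bba->

  | aabbaba => aaba => a
  | bbbabbaab => bbbaab => bab => ab
  | aaababba => aabba => aa
  | aaab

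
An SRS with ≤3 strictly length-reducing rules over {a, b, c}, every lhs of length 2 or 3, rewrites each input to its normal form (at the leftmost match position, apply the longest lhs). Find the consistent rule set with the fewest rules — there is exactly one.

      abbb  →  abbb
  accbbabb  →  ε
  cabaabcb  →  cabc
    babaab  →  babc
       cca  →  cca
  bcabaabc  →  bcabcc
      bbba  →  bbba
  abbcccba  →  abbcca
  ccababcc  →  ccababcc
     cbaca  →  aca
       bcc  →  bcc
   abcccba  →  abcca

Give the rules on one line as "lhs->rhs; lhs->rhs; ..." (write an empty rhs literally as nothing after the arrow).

aab->c; cb->

  | abbb
  | accbbabb => acbabb => aabb => cb => ε
  | cabaabcb => cabccb => cabc
  | babaab => babc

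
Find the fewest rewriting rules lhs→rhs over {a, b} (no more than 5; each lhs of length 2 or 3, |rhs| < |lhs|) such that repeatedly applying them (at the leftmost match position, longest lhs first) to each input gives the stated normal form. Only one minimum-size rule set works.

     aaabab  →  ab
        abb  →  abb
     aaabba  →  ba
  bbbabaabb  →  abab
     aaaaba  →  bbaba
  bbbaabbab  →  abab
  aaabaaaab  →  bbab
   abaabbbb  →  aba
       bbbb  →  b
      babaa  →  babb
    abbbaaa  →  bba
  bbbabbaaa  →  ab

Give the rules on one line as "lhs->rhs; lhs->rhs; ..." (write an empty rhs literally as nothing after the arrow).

aa->b; aaa->bb; aab->a; bbb->

  | aaabab => bbbab => ab
  | abb
  | aaabba => bbbba => ba
  | bbbabaabb => abaabb => abab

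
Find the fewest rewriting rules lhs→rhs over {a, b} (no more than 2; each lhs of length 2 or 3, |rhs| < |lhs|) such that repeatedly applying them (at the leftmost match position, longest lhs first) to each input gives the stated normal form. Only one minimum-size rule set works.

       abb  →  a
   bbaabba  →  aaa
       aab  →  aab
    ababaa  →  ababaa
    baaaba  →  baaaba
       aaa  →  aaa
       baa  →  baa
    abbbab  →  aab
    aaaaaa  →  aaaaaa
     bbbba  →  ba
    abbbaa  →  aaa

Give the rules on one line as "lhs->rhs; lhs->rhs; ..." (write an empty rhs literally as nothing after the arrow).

  | abb => a
  | bbaabba => aabba => aaa
  | aab
  | ababaa

bb->; bbb->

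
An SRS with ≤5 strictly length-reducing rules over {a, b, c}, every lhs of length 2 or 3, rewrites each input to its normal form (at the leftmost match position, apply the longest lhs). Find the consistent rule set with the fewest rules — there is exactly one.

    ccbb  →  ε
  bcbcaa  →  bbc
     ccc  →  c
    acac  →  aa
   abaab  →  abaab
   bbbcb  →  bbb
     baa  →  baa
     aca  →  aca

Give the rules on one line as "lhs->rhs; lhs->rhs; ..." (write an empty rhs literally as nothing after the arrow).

caa->bc; cac->a; cb->; ccc->c

  | ccbb => cb => ε
  | bcbcaa => bcaa => bbc
  | ccc => c
  | acac => aa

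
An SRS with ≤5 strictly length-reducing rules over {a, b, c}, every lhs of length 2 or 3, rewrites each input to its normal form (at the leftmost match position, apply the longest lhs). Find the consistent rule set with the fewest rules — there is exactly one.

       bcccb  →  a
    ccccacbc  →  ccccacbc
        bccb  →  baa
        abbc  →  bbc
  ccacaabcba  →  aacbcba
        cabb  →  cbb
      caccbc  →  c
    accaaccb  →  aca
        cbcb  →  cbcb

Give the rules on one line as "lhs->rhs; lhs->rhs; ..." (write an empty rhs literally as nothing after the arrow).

ab->b; bca->; caa->bc; ccb->aa

  | bcccb => bcaa => a
  | ccccacbc
  | bccb => baa
  | abbc => bbc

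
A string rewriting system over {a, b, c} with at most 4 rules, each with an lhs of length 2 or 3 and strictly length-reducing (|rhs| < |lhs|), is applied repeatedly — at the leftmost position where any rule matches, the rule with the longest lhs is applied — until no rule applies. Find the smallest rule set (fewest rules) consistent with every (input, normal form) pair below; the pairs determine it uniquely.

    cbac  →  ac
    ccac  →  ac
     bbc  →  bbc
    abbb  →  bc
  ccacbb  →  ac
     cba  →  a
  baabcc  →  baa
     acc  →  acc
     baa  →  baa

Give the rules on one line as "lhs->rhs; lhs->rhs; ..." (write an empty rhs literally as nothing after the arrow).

  | cbac => cac => ac
  | ccac => cac => ac
  | bbc
  | abbb => bcb => bc

abb->bc; bcc->; ca->a; cb->c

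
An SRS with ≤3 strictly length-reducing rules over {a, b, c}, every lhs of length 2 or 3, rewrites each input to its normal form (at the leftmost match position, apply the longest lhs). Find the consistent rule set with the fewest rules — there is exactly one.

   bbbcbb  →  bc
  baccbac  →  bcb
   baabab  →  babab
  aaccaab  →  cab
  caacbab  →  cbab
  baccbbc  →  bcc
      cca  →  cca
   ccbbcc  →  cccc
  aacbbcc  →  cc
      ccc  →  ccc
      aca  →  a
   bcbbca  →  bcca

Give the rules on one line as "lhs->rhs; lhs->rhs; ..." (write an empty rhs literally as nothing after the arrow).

aa->a; ac->; bb->

  | bbbcbb => bcbb => bc
  | baccbac => bcbac => bcb
  | baabab => babab
  | aaccaab => accaab => caab => cab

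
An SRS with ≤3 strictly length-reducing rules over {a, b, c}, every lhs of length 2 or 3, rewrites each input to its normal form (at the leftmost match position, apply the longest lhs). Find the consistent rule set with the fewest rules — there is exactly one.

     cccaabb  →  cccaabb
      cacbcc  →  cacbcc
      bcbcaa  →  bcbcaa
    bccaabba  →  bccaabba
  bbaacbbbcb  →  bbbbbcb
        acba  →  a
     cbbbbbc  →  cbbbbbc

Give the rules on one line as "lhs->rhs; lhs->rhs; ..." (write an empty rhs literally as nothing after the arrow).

aac->; cba->

  | cccaabb
  | cacbcc
  | bcbcaa
  | bccaabba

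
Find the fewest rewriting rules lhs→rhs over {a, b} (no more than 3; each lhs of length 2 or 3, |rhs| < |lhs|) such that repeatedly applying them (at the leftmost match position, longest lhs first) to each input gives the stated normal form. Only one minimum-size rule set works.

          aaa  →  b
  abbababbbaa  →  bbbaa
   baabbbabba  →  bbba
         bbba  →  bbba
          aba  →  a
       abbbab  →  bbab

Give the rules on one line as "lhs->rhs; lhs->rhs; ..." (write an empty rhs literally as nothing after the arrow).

aaa->b; aba->a; abb->b

  | aaa => b
  | abbababbbaa => bababbbaa => babbbaa => bbbaa
  | baabbbabba => babbabba => bbabba => bbba
  | bbba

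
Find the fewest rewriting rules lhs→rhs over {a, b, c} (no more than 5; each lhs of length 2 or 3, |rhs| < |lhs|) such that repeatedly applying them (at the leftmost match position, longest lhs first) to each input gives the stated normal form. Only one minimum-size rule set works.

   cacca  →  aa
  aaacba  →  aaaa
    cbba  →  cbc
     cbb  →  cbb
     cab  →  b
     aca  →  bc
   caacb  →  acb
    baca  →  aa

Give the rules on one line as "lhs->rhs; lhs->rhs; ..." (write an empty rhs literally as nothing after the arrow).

aca->bc; ba->c; ca->; cc->a

  | cacca => cca => aa
  | aaacba => aaacc => aaaa
  | cbba => cbc
  | cbb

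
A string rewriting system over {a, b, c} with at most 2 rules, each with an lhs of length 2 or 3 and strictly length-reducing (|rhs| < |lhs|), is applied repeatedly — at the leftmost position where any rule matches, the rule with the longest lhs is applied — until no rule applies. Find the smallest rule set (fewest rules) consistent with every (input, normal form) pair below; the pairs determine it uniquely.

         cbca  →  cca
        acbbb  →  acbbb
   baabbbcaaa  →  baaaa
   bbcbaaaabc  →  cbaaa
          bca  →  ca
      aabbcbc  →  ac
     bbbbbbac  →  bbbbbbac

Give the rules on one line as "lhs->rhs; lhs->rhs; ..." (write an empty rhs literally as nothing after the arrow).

aac->a; bc->c

  | cbca => cca
  | acbbb
  | baabbbcaaa => baabbcaaa => baabcaaa => baacaaa => baaaa
  | bbcbaaaabc => bcbaaaabc => cbaaaabc => cbaaaac => cbaaa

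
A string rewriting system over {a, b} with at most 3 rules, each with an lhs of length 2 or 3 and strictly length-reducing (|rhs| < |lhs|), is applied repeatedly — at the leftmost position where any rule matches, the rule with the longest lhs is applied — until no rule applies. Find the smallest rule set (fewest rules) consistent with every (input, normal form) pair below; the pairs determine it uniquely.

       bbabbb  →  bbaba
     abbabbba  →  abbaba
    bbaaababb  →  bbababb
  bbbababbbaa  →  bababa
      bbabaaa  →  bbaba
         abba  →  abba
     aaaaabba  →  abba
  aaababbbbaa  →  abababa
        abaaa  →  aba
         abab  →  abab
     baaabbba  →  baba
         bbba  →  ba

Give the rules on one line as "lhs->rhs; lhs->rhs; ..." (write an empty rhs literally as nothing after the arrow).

aa->a; bbb->ba

  | bbabbb => bbaba
  | abbabbba => abbabaa => abbaba
  | bbaaababb => bbaababb => bbababb
  | bbbababbbaa => baababbbaa => bababbbaa => bababaaa => bababaa => bababa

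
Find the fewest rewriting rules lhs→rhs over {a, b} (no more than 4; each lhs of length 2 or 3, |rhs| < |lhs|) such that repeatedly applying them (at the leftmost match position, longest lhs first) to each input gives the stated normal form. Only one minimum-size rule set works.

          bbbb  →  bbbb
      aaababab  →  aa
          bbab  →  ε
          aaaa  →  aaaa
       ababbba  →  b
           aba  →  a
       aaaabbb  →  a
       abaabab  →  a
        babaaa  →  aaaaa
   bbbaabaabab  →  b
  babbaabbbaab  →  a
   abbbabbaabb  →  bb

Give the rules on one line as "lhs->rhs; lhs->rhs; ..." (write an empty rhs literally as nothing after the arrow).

  | bbbb
  | aaababab => aaabab => aaab => aa
  | bbab => baa => ε
  | aaaa

ab->; ba->; baa->; bab->aa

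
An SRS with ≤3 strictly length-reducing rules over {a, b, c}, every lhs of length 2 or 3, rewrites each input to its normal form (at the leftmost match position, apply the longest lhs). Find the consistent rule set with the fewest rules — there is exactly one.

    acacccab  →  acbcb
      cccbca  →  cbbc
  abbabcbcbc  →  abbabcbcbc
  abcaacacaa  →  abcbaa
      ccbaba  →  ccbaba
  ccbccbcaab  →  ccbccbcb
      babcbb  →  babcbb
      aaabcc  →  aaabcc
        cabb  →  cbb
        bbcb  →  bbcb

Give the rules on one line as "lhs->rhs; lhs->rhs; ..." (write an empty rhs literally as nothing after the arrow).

ca->c; ccc->cb

  | acacccab => accccab => acbcab => acbcb
  | cccbca => cbbca => cbbc
  | abbabcbcbc
  | abcaacacaa => abcacacaa => abccacaa => abcccaa => abcbaa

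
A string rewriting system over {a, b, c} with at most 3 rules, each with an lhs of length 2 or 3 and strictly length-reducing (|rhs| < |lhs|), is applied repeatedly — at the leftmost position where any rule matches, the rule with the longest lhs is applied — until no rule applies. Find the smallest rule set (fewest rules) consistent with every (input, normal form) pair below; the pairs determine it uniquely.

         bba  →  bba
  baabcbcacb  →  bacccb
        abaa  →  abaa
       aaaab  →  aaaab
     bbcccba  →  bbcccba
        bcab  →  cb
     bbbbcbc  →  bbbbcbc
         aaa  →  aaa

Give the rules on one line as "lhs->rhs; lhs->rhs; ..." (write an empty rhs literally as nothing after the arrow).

abc->c; bca->c

  | bba
  | baabcbcacb => bacbcacb => bacccb
  | abaa
  | aaaab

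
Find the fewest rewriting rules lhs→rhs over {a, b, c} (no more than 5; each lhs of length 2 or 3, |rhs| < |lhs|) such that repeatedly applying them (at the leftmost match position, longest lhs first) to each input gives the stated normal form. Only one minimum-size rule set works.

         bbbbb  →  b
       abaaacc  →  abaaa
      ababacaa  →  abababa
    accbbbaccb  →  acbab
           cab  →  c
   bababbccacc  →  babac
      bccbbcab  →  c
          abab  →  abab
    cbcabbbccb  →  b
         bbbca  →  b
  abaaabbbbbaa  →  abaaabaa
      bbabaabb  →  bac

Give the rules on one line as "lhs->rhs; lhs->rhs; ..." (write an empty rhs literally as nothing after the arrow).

  | bbbbb => cbbb => ccb => b
  | abaaacc => abaaa
  | ababacaa => abababa
  | accbbbaccb => abbbaccb => acbaccb => acbab

bb->c; bc->; ca->b; cc->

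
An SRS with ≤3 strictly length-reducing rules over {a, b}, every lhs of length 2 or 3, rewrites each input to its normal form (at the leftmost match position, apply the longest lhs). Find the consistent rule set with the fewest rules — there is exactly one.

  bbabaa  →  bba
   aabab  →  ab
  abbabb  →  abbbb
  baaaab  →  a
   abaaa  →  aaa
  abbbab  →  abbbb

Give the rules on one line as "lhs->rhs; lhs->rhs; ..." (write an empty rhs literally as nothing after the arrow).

  | bbabaa => bbbaa => bba
  | aabab => ab
  | abbabb => abbbb
  | baaaab => aaab => a

aab->; baa->a; bab->bb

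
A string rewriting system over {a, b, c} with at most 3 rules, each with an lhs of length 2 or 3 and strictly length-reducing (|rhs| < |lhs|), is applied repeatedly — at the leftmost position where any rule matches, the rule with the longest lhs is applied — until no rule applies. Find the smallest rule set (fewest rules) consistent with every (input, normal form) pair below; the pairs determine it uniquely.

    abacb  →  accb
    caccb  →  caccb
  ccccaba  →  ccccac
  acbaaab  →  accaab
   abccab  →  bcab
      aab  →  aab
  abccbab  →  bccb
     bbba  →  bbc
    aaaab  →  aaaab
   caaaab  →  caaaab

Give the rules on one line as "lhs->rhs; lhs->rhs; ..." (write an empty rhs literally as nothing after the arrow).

  | abacb => accb
  | caccb
  | ccccaba => ccccac
  | acbaaab => accaab

abc->b; ba->c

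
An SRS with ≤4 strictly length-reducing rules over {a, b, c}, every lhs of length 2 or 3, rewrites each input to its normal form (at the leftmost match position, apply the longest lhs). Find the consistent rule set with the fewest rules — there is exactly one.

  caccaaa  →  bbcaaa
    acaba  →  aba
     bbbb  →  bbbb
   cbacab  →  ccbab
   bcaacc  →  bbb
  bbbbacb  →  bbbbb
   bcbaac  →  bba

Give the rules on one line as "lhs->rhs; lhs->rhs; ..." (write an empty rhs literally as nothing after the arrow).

ac->; bac->cb; bcb->bb; cac->bb

  | caccaaa => bbcaaa
  | acaba => aba
  | bbbb
  | cbacab => ccbab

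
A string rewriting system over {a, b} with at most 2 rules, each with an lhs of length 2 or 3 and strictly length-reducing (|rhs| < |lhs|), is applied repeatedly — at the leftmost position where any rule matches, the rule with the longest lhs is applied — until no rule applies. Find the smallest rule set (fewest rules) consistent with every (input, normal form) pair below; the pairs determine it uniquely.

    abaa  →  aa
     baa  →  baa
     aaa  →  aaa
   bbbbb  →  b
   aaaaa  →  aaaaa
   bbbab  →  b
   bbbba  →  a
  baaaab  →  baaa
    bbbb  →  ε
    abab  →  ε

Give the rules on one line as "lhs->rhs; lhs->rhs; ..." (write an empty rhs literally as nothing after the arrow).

  | abaa => aa
  | baa
  | aaa
  | bbbbb => bbb => b

ab->; bb->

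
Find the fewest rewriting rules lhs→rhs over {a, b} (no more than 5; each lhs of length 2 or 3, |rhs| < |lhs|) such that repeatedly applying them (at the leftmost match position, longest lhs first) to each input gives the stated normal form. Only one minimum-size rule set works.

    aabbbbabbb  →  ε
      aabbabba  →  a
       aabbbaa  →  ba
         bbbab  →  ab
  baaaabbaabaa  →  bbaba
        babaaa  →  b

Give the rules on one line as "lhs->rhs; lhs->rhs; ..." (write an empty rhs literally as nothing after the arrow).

  | aabbbbabbb => abbbbabbb => bbabbb => bbb => ε
  | aabbabba => abbabba => abba => a
  | aabbbaa => abbbaa => baa => ba
  | bbbab => ab

aa->a; aaa->b; abb->; bbb->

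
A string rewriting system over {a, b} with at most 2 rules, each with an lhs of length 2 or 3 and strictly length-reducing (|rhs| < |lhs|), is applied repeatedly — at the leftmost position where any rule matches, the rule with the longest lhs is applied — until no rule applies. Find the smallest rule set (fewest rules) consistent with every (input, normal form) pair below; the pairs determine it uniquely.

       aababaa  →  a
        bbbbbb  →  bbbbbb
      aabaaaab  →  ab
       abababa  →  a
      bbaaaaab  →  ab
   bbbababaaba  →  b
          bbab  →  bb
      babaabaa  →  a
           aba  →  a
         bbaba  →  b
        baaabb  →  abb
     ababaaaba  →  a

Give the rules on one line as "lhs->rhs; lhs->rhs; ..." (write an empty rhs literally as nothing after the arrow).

aa->a; ba->

  | aababaa => ababaa => abaa => aa => a
  | bbbbbb
  | aabaaaab => abaaaab => aaaab => aaab => aab => ab
  | abababa => ababa => aba => a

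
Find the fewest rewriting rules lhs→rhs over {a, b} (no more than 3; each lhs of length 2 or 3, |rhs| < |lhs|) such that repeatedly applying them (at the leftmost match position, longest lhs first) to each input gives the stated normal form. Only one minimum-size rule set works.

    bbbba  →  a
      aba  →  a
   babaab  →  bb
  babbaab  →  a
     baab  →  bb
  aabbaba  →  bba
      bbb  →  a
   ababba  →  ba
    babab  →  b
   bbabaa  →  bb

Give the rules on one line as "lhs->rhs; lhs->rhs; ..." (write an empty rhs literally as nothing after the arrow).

aa->; ab->; bbb->a

  | bbbba => aba => a
  | aba => a
  | babaab => baab => bb
  | babbaab => bbaab => bbb => a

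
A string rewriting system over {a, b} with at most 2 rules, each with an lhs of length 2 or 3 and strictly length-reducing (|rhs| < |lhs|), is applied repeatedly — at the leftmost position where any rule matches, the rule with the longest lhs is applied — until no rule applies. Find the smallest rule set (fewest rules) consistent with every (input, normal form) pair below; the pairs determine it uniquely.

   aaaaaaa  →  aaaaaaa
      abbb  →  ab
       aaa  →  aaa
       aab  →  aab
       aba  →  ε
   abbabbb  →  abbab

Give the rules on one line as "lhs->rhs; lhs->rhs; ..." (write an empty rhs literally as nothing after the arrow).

  | aaaaaaa
  | abbb => ab
  | aaa
  | aab

aba->; bbb->b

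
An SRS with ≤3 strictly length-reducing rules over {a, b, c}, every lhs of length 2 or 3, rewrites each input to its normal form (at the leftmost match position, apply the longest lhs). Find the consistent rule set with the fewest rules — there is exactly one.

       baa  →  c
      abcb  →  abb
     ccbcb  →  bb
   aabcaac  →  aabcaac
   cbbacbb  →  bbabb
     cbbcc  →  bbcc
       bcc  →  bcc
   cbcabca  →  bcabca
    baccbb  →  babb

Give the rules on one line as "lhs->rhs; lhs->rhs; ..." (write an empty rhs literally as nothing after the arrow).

baa->c; cb->b

  | baa => c
  | abcb => abb
  | ccbcb => cbcb => bcb => bb
  | aabcaac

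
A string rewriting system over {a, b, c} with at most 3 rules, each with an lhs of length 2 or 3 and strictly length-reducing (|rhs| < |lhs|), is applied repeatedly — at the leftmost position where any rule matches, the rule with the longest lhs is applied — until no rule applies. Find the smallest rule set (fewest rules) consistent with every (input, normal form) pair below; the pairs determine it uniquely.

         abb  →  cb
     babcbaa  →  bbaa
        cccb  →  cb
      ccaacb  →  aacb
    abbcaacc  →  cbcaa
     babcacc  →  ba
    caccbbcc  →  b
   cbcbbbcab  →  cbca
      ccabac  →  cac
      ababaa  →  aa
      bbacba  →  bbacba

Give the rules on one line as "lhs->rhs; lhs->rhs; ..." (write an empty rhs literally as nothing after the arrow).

  | abb => cb
  | babcbaa => bccbaa => bbaa
  | cccb => cb
  | ccaacb => aacb

ab->c; bbb->a; cc->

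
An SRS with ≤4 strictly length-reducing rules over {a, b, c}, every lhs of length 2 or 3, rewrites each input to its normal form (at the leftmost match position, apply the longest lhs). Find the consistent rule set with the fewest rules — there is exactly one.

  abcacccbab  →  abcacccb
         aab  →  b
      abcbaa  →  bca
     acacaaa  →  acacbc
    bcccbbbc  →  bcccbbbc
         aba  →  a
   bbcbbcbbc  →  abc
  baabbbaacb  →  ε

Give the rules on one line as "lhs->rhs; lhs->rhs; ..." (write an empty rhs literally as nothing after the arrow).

aa->; aaa->bc; ba->; bcb->a

  | abcacccbab => abcacccb
  | aab => b
  | abcbaa => aaaa => bca
  | acacaaa => acacbc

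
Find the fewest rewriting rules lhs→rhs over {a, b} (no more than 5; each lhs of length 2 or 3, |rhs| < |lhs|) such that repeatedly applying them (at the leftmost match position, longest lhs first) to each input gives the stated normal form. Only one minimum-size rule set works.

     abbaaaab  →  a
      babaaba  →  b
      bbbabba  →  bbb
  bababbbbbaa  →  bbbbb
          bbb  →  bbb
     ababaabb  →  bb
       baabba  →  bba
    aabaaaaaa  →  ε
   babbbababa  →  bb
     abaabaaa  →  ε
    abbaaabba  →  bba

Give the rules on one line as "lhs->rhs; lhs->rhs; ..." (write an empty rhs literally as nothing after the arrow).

  | abbaaaab => abaaaab => aaab => ab => a
  | babaaba => baba => b
  | bbbabba => bbbaba => bbb
  | bababbbbbaa => bbbbbbaa => bbbbb

aa->; ab->a; aba->; baa->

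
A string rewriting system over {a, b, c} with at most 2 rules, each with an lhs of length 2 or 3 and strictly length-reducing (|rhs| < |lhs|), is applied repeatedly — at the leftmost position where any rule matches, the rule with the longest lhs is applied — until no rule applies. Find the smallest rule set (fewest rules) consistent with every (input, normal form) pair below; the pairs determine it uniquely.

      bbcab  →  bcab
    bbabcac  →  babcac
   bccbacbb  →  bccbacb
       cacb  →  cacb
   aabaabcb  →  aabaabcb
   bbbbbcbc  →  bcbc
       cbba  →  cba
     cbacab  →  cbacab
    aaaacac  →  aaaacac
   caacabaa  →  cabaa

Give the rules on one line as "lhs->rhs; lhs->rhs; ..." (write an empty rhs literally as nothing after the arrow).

bb->b; caa->

  | bbcab => bcab
  | bbabcac => babcac
  | bccbacbb => bccbacb
  | cacb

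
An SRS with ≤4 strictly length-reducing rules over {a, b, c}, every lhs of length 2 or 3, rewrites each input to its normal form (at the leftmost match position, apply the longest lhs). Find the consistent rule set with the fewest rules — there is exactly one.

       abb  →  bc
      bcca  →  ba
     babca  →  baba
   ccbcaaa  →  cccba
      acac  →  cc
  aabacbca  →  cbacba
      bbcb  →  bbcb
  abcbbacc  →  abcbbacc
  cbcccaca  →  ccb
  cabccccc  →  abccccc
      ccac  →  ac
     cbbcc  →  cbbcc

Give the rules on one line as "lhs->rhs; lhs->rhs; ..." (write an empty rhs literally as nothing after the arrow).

  | abb => bc
  | bcca => bca => ba
  | babca => baba
  | ccbcaaa => ccbaaa => cccba

aa->c; abb->bc; baa->cb; ca->a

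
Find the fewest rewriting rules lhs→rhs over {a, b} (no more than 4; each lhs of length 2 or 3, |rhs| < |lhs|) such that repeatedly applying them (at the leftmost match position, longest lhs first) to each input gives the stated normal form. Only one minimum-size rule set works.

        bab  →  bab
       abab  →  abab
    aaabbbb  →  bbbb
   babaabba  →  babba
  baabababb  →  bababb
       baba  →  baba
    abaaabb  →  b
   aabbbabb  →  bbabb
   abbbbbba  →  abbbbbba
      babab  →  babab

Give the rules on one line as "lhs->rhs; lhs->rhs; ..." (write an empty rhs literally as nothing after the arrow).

  | bab
  | abab
  | aaabbbb => bbbb
  | babaabba => babba

aaa->; aab->; baa->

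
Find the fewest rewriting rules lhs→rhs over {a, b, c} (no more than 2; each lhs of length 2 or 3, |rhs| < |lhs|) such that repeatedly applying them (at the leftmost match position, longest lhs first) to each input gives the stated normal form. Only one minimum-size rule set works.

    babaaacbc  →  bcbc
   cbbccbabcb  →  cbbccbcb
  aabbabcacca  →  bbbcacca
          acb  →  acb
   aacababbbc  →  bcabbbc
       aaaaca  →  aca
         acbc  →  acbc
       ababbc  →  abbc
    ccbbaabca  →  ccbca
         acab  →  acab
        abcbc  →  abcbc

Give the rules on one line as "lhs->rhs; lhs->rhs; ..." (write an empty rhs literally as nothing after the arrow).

  | babaaacbc => baaacbc => aacbc => bcbc
  | cbbccbabcb => cbbccbcb
  | aabbabcacca => bbbabcacca => bbbcacca
  | acb

aa->b; ba->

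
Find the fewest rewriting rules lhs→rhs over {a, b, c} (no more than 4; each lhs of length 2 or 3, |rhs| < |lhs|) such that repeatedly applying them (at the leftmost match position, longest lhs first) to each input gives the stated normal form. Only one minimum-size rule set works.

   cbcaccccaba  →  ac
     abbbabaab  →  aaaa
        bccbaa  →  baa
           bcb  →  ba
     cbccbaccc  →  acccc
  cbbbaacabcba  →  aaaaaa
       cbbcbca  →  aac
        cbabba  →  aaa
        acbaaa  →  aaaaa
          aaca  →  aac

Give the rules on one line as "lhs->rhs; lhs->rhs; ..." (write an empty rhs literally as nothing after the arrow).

  | cbcaccccaba => acaccccaba => acccccaba => accccba => acccaa => acca => ac
  | abbbabaab => abbabaab => ababaab => aabaab => aaaab => aaaa
  | bccbaa => bcaaa => baa
  | bcb => ba

ab->a; aca->ac; ca->; cb->a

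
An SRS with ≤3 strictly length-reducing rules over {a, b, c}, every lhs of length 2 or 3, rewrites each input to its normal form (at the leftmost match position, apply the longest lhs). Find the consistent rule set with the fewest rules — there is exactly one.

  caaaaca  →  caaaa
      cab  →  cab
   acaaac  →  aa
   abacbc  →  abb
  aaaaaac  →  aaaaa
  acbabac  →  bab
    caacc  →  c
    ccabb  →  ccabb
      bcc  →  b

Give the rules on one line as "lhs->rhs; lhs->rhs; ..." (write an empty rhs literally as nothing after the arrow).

ac->; bc->b

  | caaaaca => caaaa
  | cab
  | acaaac => aaac => aa
  | abacbc => abbc => abb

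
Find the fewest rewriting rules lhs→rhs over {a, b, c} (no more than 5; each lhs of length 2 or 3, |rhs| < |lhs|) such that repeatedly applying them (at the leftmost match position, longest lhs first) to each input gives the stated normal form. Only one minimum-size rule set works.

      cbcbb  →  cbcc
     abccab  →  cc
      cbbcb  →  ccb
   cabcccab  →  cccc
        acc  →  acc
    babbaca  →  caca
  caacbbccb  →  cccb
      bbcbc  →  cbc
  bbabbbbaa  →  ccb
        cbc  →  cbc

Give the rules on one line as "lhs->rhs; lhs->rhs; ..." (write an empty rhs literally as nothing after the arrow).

  | cbcbb => cbcc
  | abccab => ccab => cc
  | cbbcb => cbbb => ccb
  | cabcccab => ccccab => cccc

aa->; ab->; bb->c; bbc->bb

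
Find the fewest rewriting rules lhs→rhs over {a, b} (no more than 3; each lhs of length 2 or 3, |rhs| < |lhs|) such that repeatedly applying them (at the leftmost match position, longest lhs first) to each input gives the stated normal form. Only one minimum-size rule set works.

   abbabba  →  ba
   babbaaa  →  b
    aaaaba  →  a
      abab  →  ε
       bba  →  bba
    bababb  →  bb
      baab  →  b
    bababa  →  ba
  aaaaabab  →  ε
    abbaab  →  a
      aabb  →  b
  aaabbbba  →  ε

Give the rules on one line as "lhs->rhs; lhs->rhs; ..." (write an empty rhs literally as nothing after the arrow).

  | abbabba => ababba => aabba => ba
  | babbaaa => babaaa => baaaa => baa => b
  | aaaaba => aaba => a
  | abab => aab => ε

aa->; aab->; ab->a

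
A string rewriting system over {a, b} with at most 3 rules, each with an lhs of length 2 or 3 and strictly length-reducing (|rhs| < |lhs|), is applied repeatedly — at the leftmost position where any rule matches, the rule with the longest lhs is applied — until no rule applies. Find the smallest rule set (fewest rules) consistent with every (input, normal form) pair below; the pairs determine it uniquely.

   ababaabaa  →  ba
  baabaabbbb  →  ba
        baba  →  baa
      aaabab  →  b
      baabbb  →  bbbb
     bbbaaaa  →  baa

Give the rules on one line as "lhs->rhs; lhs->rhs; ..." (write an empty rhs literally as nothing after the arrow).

  | ababaabaa => aabaabaa => baabaa => bbaa => ba
  | baabaabbbb => bbaabbbb => babbbb => babbb => babb => bab => ba
  | baba => baa
  | aaabab => abab => aab => b

aab->b; ab->a; bba->b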